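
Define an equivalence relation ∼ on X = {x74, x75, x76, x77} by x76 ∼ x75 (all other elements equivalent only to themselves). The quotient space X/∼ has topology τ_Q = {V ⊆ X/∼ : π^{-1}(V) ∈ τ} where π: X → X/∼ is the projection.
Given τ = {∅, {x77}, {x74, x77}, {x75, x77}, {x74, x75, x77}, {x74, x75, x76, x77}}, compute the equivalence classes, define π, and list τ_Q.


X/∼ = {[x74], [x75=x76], [x77]}; |τ_Q| = 4.

Equivalence classes: [x74], [x75=x76], [x77].
Quotient map π: X → X/∼ sends x74 ↦ [x74], x75 ↦ [x75=x76], x76 ↦ [x75=x76], x77 ↦ [x77].
For each subset V ⊆ X/∼, compute π^{-1}(V) ⊆ X and check whether π^{-1}(V) ∈ τ. V is open in τ_Q iff π^{-1}(V) ∈ τ.
  V = {}: π^{-1}(V) = ∅ ∈ τ ✓.
  V = {[x74]}: π^{-1}(V) = {x74} ∉ τ ✗.
  V = {[x75=x76]}: π^{-1}(V) = {x75, x76} ∉ τ ✗.
  V = {[x74], [x75=x76]}: π^{-1}(V) = {x74, x75, x76} ∉ τ ✗.
  V = {[x77]}: π^{-1}(V) = {x77} ∈ τ ✓.
  V = {[x74], [x77]}: π^{-1}(V) = {x74, x77} ∈ τ ✓.
  V = {[x75=x76], [x77]}: π^{-1}(V) = {x75, x76, x77} ∉ τ ✗.
  V = {[x74], [x75=x76], [x77]}: π^{-1}(V) = {x74, x75, x76, x77} ∈ τ ✓.
Open sets in the quotient: τ_Q = {{}, {[x77]}, {[x74], [x77]}, {[x74], [x75=x76], [x77]}} (4 elements).


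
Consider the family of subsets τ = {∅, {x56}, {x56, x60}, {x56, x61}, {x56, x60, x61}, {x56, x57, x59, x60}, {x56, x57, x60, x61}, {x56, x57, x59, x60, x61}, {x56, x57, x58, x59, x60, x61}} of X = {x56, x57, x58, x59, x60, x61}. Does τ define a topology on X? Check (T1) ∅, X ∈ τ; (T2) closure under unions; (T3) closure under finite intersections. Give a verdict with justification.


τ is NOT a topology on X.

Axiom (T1): ∅ ∈ τ? Yes; X ∈ τ? Yes.
Axiom (T2/T3): check pairwise unions and intersections of members of τ.
Counterexample for (T3): {x56, x57, x59, x60} ∩ {x56, x57, x60, x61} = {x56, x57, x60} ∉ τ. Therefore τ is NOT a topology.


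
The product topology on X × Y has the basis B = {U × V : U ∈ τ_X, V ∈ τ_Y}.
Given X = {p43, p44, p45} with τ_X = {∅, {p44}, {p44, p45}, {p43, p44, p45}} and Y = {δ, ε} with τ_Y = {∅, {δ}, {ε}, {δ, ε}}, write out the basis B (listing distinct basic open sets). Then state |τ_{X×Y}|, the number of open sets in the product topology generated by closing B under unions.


Basis B = {∅ × ∅, {p44} × {δ}, {p44} × {ε}, {p44} × {δ, ε}, {p44, p45} × {δ}, {p44, p45} × {ε}, {p43, p44, p45} × {δ}, {p43, p44, p45} × {ε}, {p44, p45} × {δ, ε}, {p43, p44, p45} × {δ, ε}}; |τ_{X×Y}| = 16.

Enumerate products U × V with U ∈ τ_X, V ∈ τ_Y (deduplicated):
  ∅ × ∅ = {} (∅)
  {p44} × {δ} = {(p44,δ)}
  {p44} × {ε} = {(p44,ε)}
  {p44} × {δ, ε} = {(p44,δ), (p44,ε)}
  {p44, p45} × {δ} = {(p44,δ), (p45,δ)}
  {p44, p45} × {ε} = {(p44,ε), (p45,ε)}
  {p43, p44, p45} × {δ} = {(p43,δ), (p44,δ), (p45,δ)}
  {p43, p44, p45} × {ε} = {(p43,ε), (p44,ε), (p45,ε)}
  {p44, p45} × {δ, ε} = {(p44,δ), (p44,ε), (p45,δ), (p45,ε)}
  {p43, p44, p45} × {δ, ε} = {(p43,δ), (p43,ε), (p44,δ), (p44,ε), (p45,δ), (p45,ε)}
These 10 distinct sets form the basis B.
Close under arbitrary unions to get τ_{X×Y}; counting gives |τ_{X×Y}| = 16.


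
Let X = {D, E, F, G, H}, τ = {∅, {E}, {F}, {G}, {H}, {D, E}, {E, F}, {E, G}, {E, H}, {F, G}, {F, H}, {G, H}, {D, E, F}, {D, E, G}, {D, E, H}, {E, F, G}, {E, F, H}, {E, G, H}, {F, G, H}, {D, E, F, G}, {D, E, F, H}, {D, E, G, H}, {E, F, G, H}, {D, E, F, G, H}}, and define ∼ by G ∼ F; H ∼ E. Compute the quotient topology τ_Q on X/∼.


X/∼ = {[D], [E=H], [F=G]}; |τ_Q| = 6.

Equivalence classes: [D], [E=H], [F=G].
Quotient map π: X → X/∼ sends D ↦ [D], E ↦ [E=H], F ↦ [F=G], G ↦ [F=G], H ↦ [E=H].
For each subset V ⊆ X/∼, compute π^{-1}(V) ⊆ X and check whether π^{-1}(V) ∈ τ. V is open in τ_Q iff π^{-1}(V) ∈ τ.
  V = {}: π^{-1}(V) = ∅ ∈ τ ✓.
  V = {[D]}: π^{-1}(V) = {D} ∉ τ ✗.
  V = {[E=H]}: π^{-1}(V) = {E, H} ∈ τ ✓.
  V = {[D], [E=H]}: π^{-1}(V) = {D, E, H} ∈ τ ✓.
  V = {[F=G]}: π^{-1}(V) = {F, G} ∈ τ ✓.
  V = {[D], [F=G]}: π^{-1}(V) = {D, F, G} ∉ τ ✗.
  V = {[E=H], [F=G]}: π^{-1}(V) = {E, F, G, H} ∈ τ ✓.
  V = {[D], [E=H], [F=G]}: π^{-1}(V) = {D, E, F, G, H} ∈ τ ✓.
Open sets in the quotient: τ_Q = {{}, {[E=H]}, {[D], [E=H]}, {[F=G]}, {[E=H], [F=G]}, {[D], [E=H], [F=G]}} (6 elements).


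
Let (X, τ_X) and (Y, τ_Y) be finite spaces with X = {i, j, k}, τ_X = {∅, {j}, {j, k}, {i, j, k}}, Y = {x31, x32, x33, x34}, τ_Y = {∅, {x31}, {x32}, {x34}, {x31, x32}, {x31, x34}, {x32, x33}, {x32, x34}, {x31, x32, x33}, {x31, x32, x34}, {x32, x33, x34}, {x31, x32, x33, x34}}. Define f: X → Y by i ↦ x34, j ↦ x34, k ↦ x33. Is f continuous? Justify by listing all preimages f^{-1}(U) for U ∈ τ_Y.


f is NOT continuous.

Compute f^{-1}(U) for each U ∈ τ_Y:
  U = ∅: f^{-1}(U) = ∅ ∈ τ_X ✓.
  U = {x31}: f^{-1}(U) = ∅ ∈ τ_X ✓.
  U = {x32}: f^{-1}(U) = ∅ ∈ τ_X ✓.
  U = {x34}: f^{-1}(U) = {i, j} ∉ τ_X ✗.
  U = {x31, x32}: f^{-1}(U) = ∅ ∈ τ_X ✓.
  U = {x31, x34}: f^{-1}(U) = {i, j} ∉ τ_X ✗.
  U = {x32, x33}: f^{-1}(U) = {k} ∉ τ_X ✗.
  U = {x32, x34}: f^{-1}(U) = {i, j} ∉ τ_X ✗.
  U = {x31, x32, x33}: f^{-1}(U) = {k} ∉ τ_X ✗.
  U = {x31, x32, x34}: f^{-1}(U) = {i, j} ∉ τ_X ✗.
  U = {x32, x33, x34}: f^{-1}(U) = {i, j, k} ∈ τ_X ✓.
  U = {x31, x32, x33, x34}: f^{-1}(U) = {i, j, k} ∈ τ_X ✓.
Found U = {x34} with f^{-1}(U) = {i, j} not in τ_X. Therefore f is NOT continuous.


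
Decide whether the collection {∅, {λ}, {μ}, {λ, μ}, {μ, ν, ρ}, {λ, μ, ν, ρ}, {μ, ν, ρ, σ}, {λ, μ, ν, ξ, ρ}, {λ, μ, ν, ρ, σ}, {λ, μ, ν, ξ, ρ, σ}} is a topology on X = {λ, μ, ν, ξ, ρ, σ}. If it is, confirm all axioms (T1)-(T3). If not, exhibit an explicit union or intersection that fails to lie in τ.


τ IS a topology on X.

Axiom (T1): ∅ ∈ τ? Yes; X ∈ τ? Yes.
Axiom (T2/T3): check pairwise unions and intersections of members of τ.
All pairwise intersections and unions checked — each lies in τ. Therefore τ satisfies (T1), (T2), (T3): it IS a topology on X.


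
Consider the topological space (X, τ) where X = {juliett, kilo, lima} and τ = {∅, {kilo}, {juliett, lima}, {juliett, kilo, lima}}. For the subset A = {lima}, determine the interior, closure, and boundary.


int(A) = ∅, cl(A) = {juliett, lima}, ∂A = {juliett, lima}.

Closed sets in (X, τ) are complements of opens:
  closed(X, τ) = {∅, {kilo}, {juliett, lima}, {juliett, kilo, lima}}.
int(A) = ⋃ {U ∈ τ : U ⊆ A}. Opens contained in A: ∅.
Taking the union of these: int(A) = ∅.
cl(A) = ⋂ {C closed : A ⊆ C}. Closed sets containing A: {juliett, lima}, {juliett, kilo, lima}.
Intersecting these: cl(A) = {juliett, lima}.
∂A = cl(A) ∖ int(A) = {juliett, lima} ∖ ∅ = {juliett, lima}.


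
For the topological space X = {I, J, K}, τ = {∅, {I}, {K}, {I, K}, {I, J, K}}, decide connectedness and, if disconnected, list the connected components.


(X, τ) is connected.

Find clopen sets (U ∈ τ with X ∖ U ∈ τ):
  U = ∅, X ∖ U = {I, J, K} — both open, so U is clopen.
  U = {I, J, K}, X ∖ U = ∅ — both open, so U is clopen.
Only trivial clopens (∅ and X) exist, so (X, τ) is connected.
Compute connected components by grouping points that agree on all clopens:
  component: {I, J, K}


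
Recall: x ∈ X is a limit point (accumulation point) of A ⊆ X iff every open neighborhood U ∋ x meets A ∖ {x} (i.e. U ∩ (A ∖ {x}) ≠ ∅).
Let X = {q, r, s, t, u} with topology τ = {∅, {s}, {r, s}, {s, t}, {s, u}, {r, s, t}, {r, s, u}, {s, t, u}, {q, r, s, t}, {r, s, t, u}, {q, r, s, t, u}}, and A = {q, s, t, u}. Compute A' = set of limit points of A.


A' = {q, r, t, u}

For each x ∈ X, list the open sets U ∈ τ with x ∈ U, then check whether U ∩ (A ∖ {x}) ≠ ∅ for every such U.
  x = q: opens ∋ x are {q, r, s, t}, {q, r, s, t, u}; each meets A ∖ {q}, so x IS a limit point.
  x = r: opens ∋ x are {r, s}, {r, s, t}, {r, s, u}, {q, r, s, t}, {r, s, t, u}, {q, r, s, t, u}; each meets A ∖ {r}, so x IS a limit point.
  x = s: open {s} ∋ x has {s} ∩ (A ∖ {s}) = ∅, so x is NOT a limit point.
  x = t: opens ∋ x are {s, t}, {r, s, t}, {s, t, u}, {q, r, s, t}, {r, s, t, u}, {q, r, s, t, u}; each meets A ∖ {t}, so x IS a limit point.
  x = u: opens ∋ x are {s, u}, {r, s, u}, {s, t, u}, {r, s, t, u}, {q, r, s, t, u}; each meets A ∖ {u}, so x IS a limit point.
Collecting: A' = {q, r, t, u}.


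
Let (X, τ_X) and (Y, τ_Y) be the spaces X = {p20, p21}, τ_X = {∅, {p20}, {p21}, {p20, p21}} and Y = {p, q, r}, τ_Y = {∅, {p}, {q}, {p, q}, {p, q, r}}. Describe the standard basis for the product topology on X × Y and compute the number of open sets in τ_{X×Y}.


Basis B = {∅ × ∅, {p20} × {p}, {p20} × {q}, {p21} × {p}, {p21} × {q}, {p20} × {p, q}, {p20, p21} × {p}, {p20, p21} × {q}, {p21} × {p, q}, {p20} × {p, q, r}, {p21} × {p, q, r}, {p20, p21} × {p, q}, {p20, p21} × {p, q, r}}; |τ_{X×Y}| = 25.

Enumerate products U × V with U ∈ τ_X, V ∈ τ_Y (deduplicated):
  ∅ × ∅ = {} (∅)
  {p20} × {p} = {(p20,p)}
  {p20} × {q} = {(p20,q)}
  {p21} × {p} = {(p21,p)}
  {p21} × {q} = {(p21,q)}
  {p20} × {p, q} = {(p20,p), (p20,q)}
  {p20, p21} × {p} = {(p20,p), (p21,p)}
  {p20, p21} × {q} = {(p20,q), (p21,q)}
  {p21} × {p, q} = {(p21,p), (p21,q)}
  {p20} × {p, q, r} = {(p20,p), (p20,q), (p20,r)}
  {p21} × {p, q, r} = {(p21,p), (p21,q), (p21,r)}
  {p20, p21} × {p, q} = {(p20,p), (p20,q), (p21,p), (p21,q)}
  {p20, p21} × {p, q, r} = {(p20,p), (p20,q), (p20,r), (p21,p), (p21,q), (p21,r)}
These 13 distinct sets form the basis B.
Close under arbitrary unions to get τ_{X×Y}; counting gives |τ_{X×Y}| = 25.


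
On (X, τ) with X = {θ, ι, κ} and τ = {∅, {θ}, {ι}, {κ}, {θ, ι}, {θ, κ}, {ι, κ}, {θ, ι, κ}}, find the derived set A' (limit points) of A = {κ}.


A' = ∅

For each x ∈ X, list the open sets U ∈ τ with x ∈ U, then check whether U ∩ (A ∖ {x}) ≠ ∅ for every such U.
  x = θ: open {θ} ∋ x has {θ} ∩ (A ∖ {θ}) = ∅, so x is NOT a limit point.
  x = ι: open {ι} ∋ x has {ι} ∩ (A ∖ {ι}) = ∅, so x is NOT a limit point.
  x = κ: open {κ} ∋ x has {κ} ∩ (A ∖ {κ}) = ∅, so x is NOT a limit point.
Collecting: A' = ∅.


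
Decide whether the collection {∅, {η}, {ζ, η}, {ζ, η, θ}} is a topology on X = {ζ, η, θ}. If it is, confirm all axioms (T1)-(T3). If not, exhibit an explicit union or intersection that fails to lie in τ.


τ IS a topology on X.

Axiom (T1): ∅ ∈ τ? Yes; X ∈ τ? Yes.
Axiom (T2/T3): check pairwise unions and intersections of members of τ.
All pairwise intersections and unions checked — each lies in τ. Therefore τ satisfies (T1), (T2), (T3): it IS a topology on X.


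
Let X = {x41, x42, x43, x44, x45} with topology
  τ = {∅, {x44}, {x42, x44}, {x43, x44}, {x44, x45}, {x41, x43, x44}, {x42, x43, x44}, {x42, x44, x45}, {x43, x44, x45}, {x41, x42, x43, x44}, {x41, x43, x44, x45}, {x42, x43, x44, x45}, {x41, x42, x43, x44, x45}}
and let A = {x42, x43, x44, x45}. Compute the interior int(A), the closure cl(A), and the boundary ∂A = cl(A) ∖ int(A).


int(A) = {x42, x43, x44, x45}, cl(A) = {x41, x42, x43, x44, x45}, ∂A = {x41}.

Closed sets in (X, τ) are complements of opens:
  closed(X, τ) = {∅, {x41}, {x42}, {x45}, {x41, x42}, {x41, x43}, {x41, x45}, {x42, x45}, {x41, x42, x43}, {x41, x42, x45}, {x41, x43, x45}, {x41, x42, x43, x45}, {x41, x42, x43, x44, x45}}.
int(A) = ⋃ {U ∈ τ : U ⊆ A}. Opens contained in A: ∅, {x44}, {x42, x44}, {x43, x44}, {x44, x45}, {x42, x43, x44}, {x42, x44, x45}, {x43, x44, x45}, {x42, x43, x44, x45}.
Taking the union of these: int(A) = {x42, x43, x44, x45}.
cl(A) = ⋂ {C closed : A ⊆ C}. Closed sets containing A: {x41, x42, x43, x44, x45}.
Intersecting these: cl(A) = {x41, x42, x43, x44, x45}.
∂A = cl(A) ∖ int(A) = {x41, x42, x43, x44, x45} ∖ {x42, x43, x44, x45} = {x41}.


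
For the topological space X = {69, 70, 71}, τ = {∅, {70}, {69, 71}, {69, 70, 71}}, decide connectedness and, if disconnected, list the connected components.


(X, τ) is disconnected; components = [{70}, {69, 71}].

Find clopen sets (U ∈ τ with X ∖ U ∈ τ):
  U = ∅, X ∖ U = {69, 70, 71} — both open, so U is clopen.
  U = {70}, X ∖ U = {69, 71} — both open, so U is clopen.
  U = {69, 71}, X ∖ U = {70} — both open, so U is clopen.
  U = {69, 70, 71}, X ∖ U = ∅ — both open, so U is clopen.
Nontrivial clopen(s) exist: e.g. {69, 71}. So (X, τ) is disconnected.
Compute connected components by grouping points that agree on all clopens:
  component: {70}
  component: {69, 71}


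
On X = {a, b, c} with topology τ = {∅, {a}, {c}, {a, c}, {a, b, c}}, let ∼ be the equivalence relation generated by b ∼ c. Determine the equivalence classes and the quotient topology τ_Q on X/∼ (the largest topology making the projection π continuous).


X/∼ = {[a], [b=c]}; |τ_Q| = 3.

Equivalence classes: [a], [b=c].
Quotient map π: X → X/∼ sends a ↦ [a], b ↦ [b=c], c ↦ [b=c].
For each subset V ⊆ X/∼, compute π^{-1}(V) ⊆ X and check whether π^{-1}(V) ∈ τ. V is open in τ_Q iff π^{-1}(V) ∈ τ.
  V = {}: π^{-1}(V) = ∅ ∈ τ ✓.
  V = {[a]}: π^{-1}(V) = {a} ∈ τ ✓.
  V = {[b=c]}: π^{-1}(V) = {b, c} ∉ τ ✗.
  V = {[a], [b=c]}: π^{-1}(V) = {a, b, c} ∈ τ ✓.
Open sets in the quotient: τ_Q = {{}, {[a]}, {[a], [b=c]}} (3 elements).


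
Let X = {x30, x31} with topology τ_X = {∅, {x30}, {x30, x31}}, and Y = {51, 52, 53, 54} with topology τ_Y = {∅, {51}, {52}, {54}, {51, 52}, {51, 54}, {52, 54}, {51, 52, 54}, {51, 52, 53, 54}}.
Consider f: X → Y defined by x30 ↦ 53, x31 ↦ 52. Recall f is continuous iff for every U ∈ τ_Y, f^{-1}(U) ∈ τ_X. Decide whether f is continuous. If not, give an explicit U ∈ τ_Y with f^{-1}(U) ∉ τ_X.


f is NOT continuous.

Compute f^{-1}(U) for each U ∈ τ_Y:
  U = ∅: f^{-1}(U) = ∅ ∈ τ_X ✓.
  U = {51}: f^{-1}(U) = ∅ ∈ τ_X ✓.
  U = {52}: f^{-1}(U) = {x31} ∉ τ_X ✗.
  U = {54}: f^{-1}(U) = ∅ ∈ τ_X ✓.
  U = {51, 52}: f^{-1}(U) = {x31} ∉ τ_X ✗.
  U = {51, 54}: f^{-1}(U) = ∅ ∈ τ_X ✓.
  U = {52, 54}: f^{-1}(U) = {x31} ∉ τ_X ✗.
  U = {51, 52, 54}: f^{-1}(U) = {x31} ∉ τ_X ✗.
  U = {51, 52, 53, 54}: f^{-1}(U) = {x30, x31} ∈ τ_X ✓.
Found U = {52} with f^{-1}(U) = {x31} not in τ_X. Therefore f is NOT continuous.


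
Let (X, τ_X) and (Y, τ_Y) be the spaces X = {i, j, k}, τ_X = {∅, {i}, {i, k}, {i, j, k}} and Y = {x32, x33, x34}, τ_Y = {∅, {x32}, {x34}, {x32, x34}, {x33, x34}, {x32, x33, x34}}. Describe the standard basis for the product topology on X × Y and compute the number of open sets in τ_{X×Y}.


Basis B = {∅ × ∅, {i} × {x32}, {i} × {x34}, {i} × {x32, x34}, {i, k} × {x32}, {i} × {x33, x34}, {i, k} × {x34}, {i} × {x32, x33, x34}, {i, j, k} × {x32}, {i, j, k} × {x34}, {i, k} × {x32, x34}, {i, k} × {x33, x34}, {i, k} × {x32, x33, x34}, {i, j, k} × {x32, x34}, {i, j, k} × {x33, x34}, {i, j, k} × {x32, x33, x34}}; |τ_{X×Y}| = 40.

Enumerate products U × V with U ∈ τ_X, V ∈ τ_Y (deduplicated):
  ∅ × ∅ = {} (∅)
  {i} × {x32} = {(i,x32)}
  {i} × {x34} = {(i,x34)}
  {i} × {x32, x34} = {(i,x32), (i,x34)}
  {i, k} × {x32} = {(i,x32), (k,x32)}
  {i} × {x33, x34} = {(i,x33), (i,x34)}
  {i, k} × {x34} = {(i,x34), (k,x34)}
  {i} × {x32, x33, x34} = {(i,x32), (i,x33), (i,x34)}
  {i, j, k} × {x32} = {(i,x32), (j,x32), (k,x32)}
  {i, j, k} × {x34} = {(i,x34), (j,x34), (k,x34)}
  {i, k} × {x32, x34} = {(i,x32), (i,x34), (k,x32), (k,x34)}
  {i, k} × {x33, x34} = {(i,x33), (i,x34), (k,x33), (k,x34)}
  {i, k} × {x32, x33, x34} = {(i,x32), (i,x33), (i,x34), (k,x32), (k,x33), (k,x34)}
  {i, j, k} × {x32, x34} = {(i,x32), (i,x34), (j,x32), (j,x34), (k,x32), (k,x34)}
  {i, j, k} × {x33, x34} = {(i,x33), (i,x34), (j,x33), (j,x34), (k,x33), (k,x34)}
  {i, j, k} × {x32, x33, x34} = {(i,x32), (i,x33), (i,x34), (j,x32), (j,x33), (j,x34), (k,x32), (k,x33), (k,x34)}
These 16 distinct sets form the basis B.
Close under arbitrary unions to get τ_{X×Y}; counting gives |τ_{X×Y}| = 40.


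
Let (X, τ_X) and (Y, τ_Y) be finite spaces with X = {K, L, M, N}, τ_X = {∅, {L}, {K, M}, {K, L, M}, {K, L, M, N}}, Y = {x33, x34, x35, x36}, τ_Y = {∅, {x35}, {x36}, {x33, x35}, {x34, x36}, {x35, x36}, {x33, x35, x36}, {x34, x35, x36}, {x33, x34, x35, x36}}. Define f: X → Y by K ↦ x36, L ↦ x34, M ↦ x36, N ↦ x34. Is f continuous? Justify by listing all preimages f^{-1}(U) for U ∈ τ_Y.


f IS continuous.

Compute f^{-1}(U) for each U ∈ τ_Y:
  U = ∅: f^{-1}(U) = ∅ ∈ τ_X ✓.
  U = {x35}: f^{-1}(U) = ∅ ∈ τ_X ✓.
  U = {x36}: f^{-1}(U) = {K, M} ∈ τ_X ✓.
  U = {x33, x35}: f^{-1}(U) = ∅ ∈ τ_X ✓.
  U = {x34, x36}: f^{-1}(U) = {K, L, M, N} ∈ τ_X ✓.
  U = {x35, x36}: f^{-1}(U) = {K, M} ∈ τ_X ✓.
  U = {x33, x35, x36}: f^{-1}(U) = {K, M} ∈ τ_X ✓.
  U = {x34, x35, x36}: f^{-1}(U) = {K, L, M, N} ∈ τ_X ✓.
  U = {x33, x34, x35, x36}: f^{-1}(U) = {K, L, M, N} ∈ τ_X ✓.
Every preimage lies in τ_X, so f IS continuous.


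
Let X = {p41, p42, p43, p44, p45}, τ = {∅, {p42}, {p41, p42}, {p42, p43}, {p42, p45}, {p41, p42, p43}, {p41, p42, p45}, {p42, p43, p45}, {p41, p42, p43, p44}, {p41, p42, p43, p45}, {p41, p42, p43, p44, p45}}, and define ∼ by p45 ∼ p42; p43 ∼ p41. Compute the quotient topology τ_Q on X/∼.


X/∼ = {[p41=p43], [p42=p45], [p44]}; |τ_Q| = 4.

Equivalence classes: [p41=p43], [p42=p45], [p44].
Quotient map π: X → X/∼ sends p41 ↦ [p41=p43], p42 ↦ [p42=p45], p43 ↦ [p41=p43], p44 ↦ [p44], p45 ↦ [p42=p45].
For each subset V ⊆ X/∼, compute π^{-1}(V) ⊆ X and check whether π^{-1}(V) ∈ τ. V is open in τ_Q iff π^{-1}(V) ∈ τ.
  V = {}: π^{-1}(V) = ∅ ∈ τ ✓.
  V = {[p41=p43]}: π^{-1}(V) = {p41, p43} ∉ τ ✗.
  V = {[p42=p45]}: π^{-1}(V) = {p42, p45} ∈ τ ✓.
  V = {[p41=p43], [p42=p45]}: π^{-1}(V) = {p41, p42, p43, p45} ∈ τ ✓.
  V = {[p44]}: π^{-1}(V) = {p44} ∉ τ ✗.
  V = {[p41=p43], [p44]}: π^{-1}(V) = {p41, p43, p44} ∉ τ ✗.
  V = {[p42=p45], [p44]}: π^{-1}(V) = {p42, p44, p45} ∉ τ ✗.
  V = {[p41=p43], [p42=p45], [p44]}: π^{-1}(V) = {p41, p42, p43, p44, p45} ∈ τ ✓.
Open sets in the quotient: τ_Q = {{}, {[p42=p45]}, {[p41=p43], [p42=p45]}, {[p41=p43], [p42=p45], [p44]}} (4 elements).


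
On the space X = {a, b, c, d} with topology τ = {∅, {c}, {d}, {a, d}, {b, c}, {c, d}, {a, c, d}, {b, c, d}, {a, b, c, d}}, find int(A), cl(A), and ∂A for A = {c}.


int(A) = {c}, cl(A) = {b, c}, ∂A = {b}.

Closed sets in (X, τ) are complements of opens:
  closed(X, τ) = {∅, {a}, {b}, {a, b}, {a, d}, {b, c}, {a, b, c}, {a, b, d}, {a, b, c, d}}.
int(A) = ⋃ {U ∈ τ : U ⊆ A}. Opens contained in A: ∅, {c}.
Taking the union of these: int(A) = {c}.
cl(A) = ⋂ {C closed : A ⊆ C}. Closed sets containing A: {b, c}, {a, b, c}, {a, b, c, d}.
Intersecting these: cl(A) = {b, c}.
∂A = cl(A) ∖ int(A) = {b, c} ∖ {c} = {b}.


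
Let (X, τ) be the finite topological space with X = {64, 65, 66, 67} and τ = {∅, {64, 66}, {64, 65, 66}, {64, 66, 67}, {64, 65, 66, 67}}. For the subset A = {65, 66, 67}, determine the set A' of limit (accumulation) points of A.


A' = {64, 65, 67}

For each x ∈ X, list the open sets U ∈ τ with x ∈ U, then check whether U ∩ (A ∖ {x}) ≠ ∅ for every such U.
  x = 64: opens ∋ x are {64, 66}, {64, 65, 66}, {64, 66, 67}, {64, 65, 66, 67}; each meets A ∖ {64}, so x IS a limit point.
  x = 65: opens ∋ x are {64, 65, 66}, {64, 65, 66, 67}; each meets A ∖ {65}, so x IS a limit point.
  x = 66: open {64, 66} ∋ x has {64, 66} ∩ (A ∖ {66}) = ∅, so x is NOT a limit point.
  x = 67: opens ∋ x are {64, 66, 67}, {64, 65, 66, 67}; each meets A ∖ {67}, so x IS a limit point.
Collecting: A' = {64, 65, 67}.


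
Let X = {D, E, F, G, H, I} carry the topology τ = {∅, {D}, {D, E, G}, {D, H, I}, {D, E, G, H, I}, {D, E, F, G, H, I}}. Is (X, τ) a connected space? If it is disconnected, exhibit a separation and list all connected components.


(X, τ) is connected.

Find clopen sets (U ∈ τ with X ∖ U ∈ τ):
  U = ∅, X ∖ U = {D, E, F, G, H, I} — both open, so U is clopen.
  U = {D, E, F, G, H, I}, X ∖ U = ∅ — both open, so U is clopen.
Only trivial clopens (∅ and X) exist, so (X, τ) is connected.
Compute connected components by grouping points that agree on all clopens:
  component: {D, E, F, G, H, I}


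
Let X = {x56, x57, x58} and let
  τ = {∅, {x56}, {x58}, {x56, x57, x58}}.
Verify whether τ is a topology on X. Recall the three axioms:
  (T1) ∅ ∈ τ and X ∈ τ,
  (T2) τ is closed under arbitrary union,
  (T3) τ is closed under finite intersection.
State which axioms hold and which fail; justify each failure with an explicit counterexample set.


τ is NOT a topology on X.

Axiom (T1): ∅ ∈ τ? Yes; X ∈ τ? Yes.
Axiom (T2/T3): check pairwise unions and intersections of members of τ.
Counterexample for (T2): {x56} ∪ {x58} = {x56, x58} ∉ τ. Therefore τ is NOT a topology.


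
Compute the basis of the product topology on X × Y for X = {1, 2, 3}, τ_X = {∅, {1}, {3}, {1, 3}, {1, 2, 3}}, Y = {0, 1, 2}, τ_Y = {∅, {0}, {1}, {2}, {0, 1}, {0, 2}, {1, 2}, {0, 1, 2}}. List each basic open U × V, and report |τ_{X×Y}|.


Basis B = {∅ × ∅, {1} × {0}, {1} × {1}, {1} × {2}, {3} × {0}, {3} × {1}, {3} × {2}, {1} × {0, 1}, {1} × {0, 2}, {1, 3} × {0}, {1} × {1, 2}, {1, 3} × {1}, {1, 3} × {2}, {3} × {0, 1}, {3} × {0, 2}, {3} × {1, 2}, {1} × {0, 1, 2}, {1, 2, 3} × {0}, {1, 2, 3} × {1}, {1, 2, 3} × {2}, {3} × {0, 1, 2}, {1, 3} × {0, 1}, {1, 3} × {0, 2}, {1, 3} × {1, 2}, {1, 3} × {0, 1, 2}, {1, 2, 3} × {0, 1}, {1, 2, 3} × {0, 2}, {1, 2, 3} × {1, 2}, {1, 2, 3} × {0, 1, 2}}; |τ_{X×Y}| = 125.

Enumerate products U × V with U ∈ τ_X, V ∈ τ_Y (deduplicated):
  ∅ × ∅ = {} (∅)
  {1} × {0} = {(1,0)}
  {1} × {1} = {(1,1)}
  {1} × {2} = {(1,2)}
  {3} × {0} = {(3,0)}
  {3} × {1} = {(3,1)}
  {3} × {2} = {(3,2)}
  {1} × {0, 1} = {(1,0), (1,1)}
  {1} × {0, 2} = {(1,0), (1,2)}
  {1, 3} × {0} = {(1,0), (3,0)}
  {1} × {1, 2} = {(1,1), (1,2)}
  {1, 3} × {1} = {(1,1), (3,1)}
  {1, 3} × {2} = {(1,2), (3,2)}
  {3} × {0, 1} = {(3,0), (3,1)}
  {3} × {0, 2} = {(3,0), (3,2)}
  {3} × {1, 2} = {(3,1), (3,2)}
  {1} × {0, 1, 2} = {(1,0), (1,1), (1,2)}
  {1, 2, 3} × {0} = {(1,0), (2,0), (3,0)}
  {1, 2, 3} × {1} = {(1,1), (2,1), (3,1)}
  {1, 2, 3} × {2} = {(1,2), (2,2), (3,2)}
  {3} × {0, 1, 2} = {(3,0), (3,1), (3,2)}
  {1, 3} × {0, 1} = {(1,0), (1,1), (3,0), (3,1)}
  {1, 3} × {0, 2} = {(1,0), (1,2), (3,0), (3,2)}
  {1, 3} × {1, 2} = {(1,1), (1,2), (3,1), (3,2)}
  {1, 3} × {0, 1, 2} = {(1,0), (1,1), (1,2), (3,0), (3,1), (3,2)}
  {1, 2, 3} × {0, 1} = {(1,0), (1,1), (2,0), (2,1), (3,0), (3,1)}
  {1, 2, 3} × {0, 2} = {(1,0), (1,2), (2,0), (2,2), (3,0), (3,2)}
  {1, 2, 3} × {1, 2} = {(1,1), (1,2), (2,1), (2,2), (3,1), (3,2)}
  {1, 2, 3} × {0, 1, 2} = {(1,0), (1,1), (1,2), (2,0), (2,1), (2,2), (3,0), (3,1), (3,2)}
These 29 distinct sets form the basis B.
Close under arbitrary unions to get τ_{X×Y}; counting gives |τ_{X×Y}| = 125.


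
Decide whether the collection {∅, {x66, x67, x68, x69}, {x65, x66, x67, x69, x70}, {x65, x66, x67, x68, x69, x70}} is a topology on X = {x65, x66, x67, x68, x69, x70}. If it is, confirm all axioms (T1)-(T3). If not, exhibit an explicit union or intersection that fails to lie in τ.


τ is NOT a topology on X.

Axiom (T1): ∅ ∈ τ? Yes; X ∈ τ? Yes.
Axiom (T2/T3): check pairwise unions and intersections of members of τ.
Counterexample for (T3): {x66, x67, x68, x69} ∩ {x65, x66, x67, x69, x70} = {x66, x67, x69} ∉ τ. Therefore τ is NOT a topology.


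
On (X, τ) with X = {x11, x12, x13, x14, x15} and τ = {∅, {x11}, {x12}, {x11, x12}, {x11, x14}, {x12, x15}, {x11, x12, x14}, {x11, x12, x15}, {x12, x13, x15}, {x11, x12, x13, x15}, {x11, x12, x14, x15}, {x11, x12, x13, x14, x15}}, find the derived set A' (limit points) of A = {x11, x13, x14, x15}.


A' = {x13, x14}

For each x ∈ X, list the open sets U ∈ τ with x ∈ U, then check whether U ∩ (A ∖ {x}) ≠ ∅ for every such U.
  x = x11: open {x11} ∋ x has {x11} ∩ (A ∖ {x11}) = ∅, so x is NOT a limit point.
  x = x12: open {x12} ∋ x has {x12} ∩ (A ∖ {x12}) = ∅, so x is NOT a limit point.
  x = x13: opens ∋ x are {x12, x13, x15}, {x11, x12, x13, x15}, {x11, x12, x13, x14, x15}; each meets A ∖ {x13}, so x IS a limit point.
  x = x14: opens ∋ x are {x11, x14}, {x11, x12, x14}, {x11, x12, x14, x15}, {x11, x12, x13, x14, x15}; each meets A ∖ {x14}, so x IS a limit point.
  x = x15: open {x12, x15} ∋ x has {x12, x15} ∩ (A ∖ {x15}) = ∅, so x is NOT a limit point.
Collecting: A' = {x13, x14}.


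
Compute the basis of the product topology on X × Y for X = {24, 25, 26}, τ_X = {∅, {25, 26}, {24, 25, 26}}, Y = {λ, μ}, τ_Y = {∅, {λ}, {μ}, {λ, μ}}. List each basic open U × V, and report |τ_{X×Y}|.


Basis B = {∅ × ∅, {25, 26} × {λ}, {25, 26} × {μ}, {24, 25, 26} × {λ}, {24, 25, 26} × {μ}, {25, 26} × {λ, μ}, {24, 25, 26} × {λ, μ}}; |τ_{X×Y}| = 9.

Enumerate products U × V with U ∈ τ_X, V ∈ τ_Y (deduplicated):
  ∅ × ∅ = {} (∅)
  {25, 26} × {λ} = {(25,λ), (26,λ)}
  {25, 26} × {μ} = {(25,μ), (26,μ)}
  {24, 25, 26} × {λ} = {(24,λ), (25,λ), (26,λ)}
  {24, 25, 26} × {μ} = {(24,μ), (25,μ), (26,μ)}
  {25, 26} × {λ, μ} = {(25,λ), (25,μ), (26,λ), (26,μ)}
  {24, 25, 26} × {λ, μ} = {(24,λ), (24,μ), (25,λ), (25,μ), (26,λ), (26,μ)}
These 7 distinct sets form the basis B.
Close under arbitrary unions to get τ_{X×Y}; counting gives |τ_{X×Y}| = 9.


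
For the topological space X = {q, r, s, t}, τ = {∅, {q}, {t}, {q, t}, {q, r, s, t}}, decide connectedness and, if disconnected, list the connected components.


(X, τ) is connected.

Find clopen sets (U ∈ τ with X ∖ U ∈ τ):
  U = ∅, X ∖ U = {q, r, s, t} — both open, so U is clopen.
  U = {q, r, s, t}, X ∖ U = ∅ — both open, so U is clopen.
Only trivial clopens (∅ and X) exist, so (X, τ) is connected.
Compute connected components by grouping points that agree on all clopens:
  component: {q, r, s, t}


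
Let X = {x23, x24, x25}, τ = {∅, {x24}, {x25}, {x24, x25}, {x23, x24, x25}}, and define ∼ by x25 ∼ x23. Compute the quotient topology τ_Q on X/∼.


X/∼ = {[x23=x25], [x24]}; |τ_Q| = 3.

Equivalence classes: [x23=x25], [x24].
Quotient map π: X → X/∼ sends x23 ↦ [x23=x25], x24 ↦ [x24], x25 ↦ [x23=x25].
For each subset V ⊆ X/∼, compute π^{-1}(V) ⊆ X and check whether π^{-1}(V) ∈ τ. V is open in τ_Q iff π^{-1}(V) ∈ τ.
  V = {}: π^{-1}(V) = ∅ ∈ τ ✓.
  V = {[x23=x25]}: π^{-1}(V) = {x23, x25} ∉ τ ✗.
  V = {[x24]}: π^{-1}(V) = {x24} ∈ τ ✓.
  V = {[x23=x25], [x24]}: π^{-1}(V) = {x23, x24, x25} ∈ τ ✓.
Open sets in the quotient: τ_Q = {{}, {[x24]}, {[x23=x25], [x24]}} (3 elements).


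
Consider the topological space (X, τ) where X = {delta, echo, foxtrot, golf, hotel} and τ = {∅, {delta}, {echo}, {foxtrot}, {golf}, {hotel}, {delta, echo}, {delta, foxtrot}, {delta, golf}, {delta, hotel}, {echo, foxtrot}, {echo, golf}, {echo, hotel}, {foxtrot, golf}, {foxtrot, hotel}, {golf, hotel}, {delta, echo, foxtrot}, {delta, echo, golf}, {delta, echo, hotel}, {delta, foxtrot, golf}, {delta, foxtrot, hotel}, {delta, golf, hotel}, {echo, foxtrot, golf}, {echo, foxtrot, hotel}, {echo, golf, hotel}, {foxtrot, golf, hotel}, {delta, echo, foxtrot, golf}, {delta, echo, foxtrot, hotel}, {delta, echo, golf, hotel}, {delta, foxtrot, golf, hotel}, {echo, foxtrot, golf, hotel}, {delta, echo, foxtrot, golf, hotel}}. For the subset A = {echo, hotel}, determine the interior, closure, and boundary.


int(A) = {echo, hotel}, cl(A) = {echo, hotel}, ∂A = ∅.

Closed sets in (X, τ) are complements of opens:
  closed(X, τ) = {∅, {delta}, {echo}, {foxtrot}, {golf}, {hotel}, {delta, echo}, {delta, foxtrot}, {delta, golf}, {delta, hotel}, {echo, foxtrot}, {echo, golf}, {echo, hotel}, {foxtrot, golf}, {foxtrot, hotel}, {golf, hotel}, {delta, echo, foxtrot}, {delta, echo, golf}, {delta, echo, hotel}, {delta, foxtrot, golf}, {delta, foxtrot, hotel}, {delta, golf, hotel}, {echo, foxtrot, golf}, {echo, foxtrot, hotel}, {echo, golf, hotel}, {foxtrot, golf, hotel}, {delta, echo, foxtrot, golf}, {delta, echo, foxtrot, hotel}, {delta, echo, golf, hotel}, {delta, foxtrot, golf, hotel}, {echo, foxtrot, golf, hotel}, {delta, echo, foxtrot, golf, hotel}}.
int(A) = ⋃ {U ∈ τ : U ⊆ A}. Opens contained in A: ∅, {echo}, {hotel}, {echo, hotel}.
Taking the union of these: int(A) = {echo, hotel}.
cl(A) = ⋂ {C closed : A ⊆ C}. Closed sets containing A: {echo, hotel}, {delta, echo, hotel}, {echo, foxtrot, hotel}, {echo, golf, hotel}, {delta, echo, foxtrot, hotel}, {delta, echo, golf, hotel}, {echo, foxtrot, golf, hotel}, {delta, echo, foxtrot, golf, hotel}.
Intersecting these: cl(A) = {echo, hotel}.
∂A = cl(A) ∖ int(A) = {echo, hotel} ∖ {echo, hotel} = ∅.


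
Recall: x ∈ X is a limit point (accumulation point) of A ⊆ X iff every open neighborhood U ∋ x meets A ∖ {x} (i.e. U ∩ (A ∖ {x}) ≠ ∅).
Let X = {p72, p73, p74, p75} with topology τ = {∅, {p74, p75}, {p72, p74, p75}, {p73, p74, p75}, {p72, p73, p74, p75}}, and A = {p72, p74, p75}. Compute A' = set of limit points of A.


A' = {p72, p73, p74, p75}

For each x ∈ X, list the open sets U ∈ τ with x ∈ U, then check whether U ∩ (A ∖ {x}) ≠ ∅ for every such U.
  x = p72: opens ∋ x are {p72, p74, p75}, {p72, p73, p74, p75}; each meets A ∖ {p72}, so x IS a limit point.
  x = p73: opens ∋ x are {p73, p74, p75}, {p72, p73, p74, p75}; each meets A ∖ {p73}, so x IS a limit point.
  x = p74: opens ∋ x are {p74, p75}, {p72, p74, p75}, {p73, p74, p75}, {p72, p73, p74, p75}; each meets A ∖ {p74}, so x IS a limit point.
  x = p75: opens ∋ x are {p74, p75}, {p72, p74, p75}, {p73, p74, p75}, {p72, p73, p74, p75}; each meets A ∖ {p75}, so x IS a limit point.
Collecting: A' = {p72, p73, p74, p75}.


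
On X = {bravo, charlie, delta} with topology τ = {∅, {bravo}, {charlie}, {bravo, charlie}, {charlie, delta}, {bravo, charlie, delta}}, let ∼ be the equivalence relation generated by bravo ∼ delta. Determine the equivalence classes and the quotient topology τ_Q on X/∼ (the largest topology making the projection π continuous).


X/∼ = {[bravo=delta], [charlie]}; |τ_Q| = 3.

Equivalence classes: [bravo=delta], [charlie].
Quotient map π: X → X/∼ sends bravo ↦ [bravo=delta], charlie ↦ [charlie], delta ↦ [bravo=delta].
For each subset V ⊆ X/∼, compute π^{-1}(V) ⊆ X and check whether π^{-1}(V) ∈ τ. V is open in τ_Q iff π^{-1}(V) ∈ τ.
  V = {}: π^{-1}(V) = ∅ ∈ τ ✓.
  V = {[bravo=delta]}: π^{-1}(V) = {bravo, delta} ∉ τ ✗.
  V = {[charlie]}: π^{-1}(V) = {charlie} ∈ τ ✓.
  V = {[bravo=delta], [charlie]}: π^{-1}(V) = {bravo, charlie, delta} ∈ τ ✓.
Open sets in the quotient: τ_Q = {{}, {[charlie]}, {[bravo=delta], [charlie]}} (3 elements).


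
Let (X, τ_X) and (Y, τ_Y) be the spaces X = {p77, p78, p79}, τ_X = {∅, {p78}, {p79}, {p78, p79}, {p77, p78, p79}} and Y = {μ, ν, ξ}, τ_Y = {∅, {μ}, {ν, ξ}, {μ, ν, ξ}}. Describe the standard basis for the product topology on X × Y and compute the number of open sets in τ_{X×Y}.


Basis B = {∅ × ∅, {p78} × {μ}, {p79} × {μ}, {p78, p79} × {μ}, {p78} × {ν, ξ}, {p79} × {ν, ξ}, {p77, p78, p79} × {μ}, {p78} × {μ, ν, ξ}, {p79} × {μ, ν, ξ}, {p78, p79} × {ν, ξ}, {p77, p78, p79} × {ν, ξ}, {p78, p79} × {μ, ν, ξ}, {p77, p78, p79} × {μ, ν, ξ}}; |τ_{X×Y}| = 25.

Enumerate products U × V with U ∈ τ_X, V ∈ τ_Y (deduplicated):
  ∅ × ∅ = {} (∅)
  {p78} × {μ} = {(p78,μ)}
  {p79} × {μ} = {(p79,μ)}
  {p78, p79} × {μ} = {(p78,μ), (p79,μ)}
  {p78} × {ν, ξ} = {(p78,ν), (p78,ξ)}
  {p79} × {ν, ξ} = {(p79,ν), (p79,ξ)}
  {p77, p78, p79} × {μ} = {(p77,μ), (p78,μ), (p79,μ)}
  {p78} × {μ, ν, ξ} = {(p78,μ), (p78,ν), (p78,ξ)}
  {p79} × {μ, ν, ξ} = {(p79,μ), (p79,ν), (p79,ξ)}
  {p78, p79} × {ν, ξ} = {(p78,ν), (p78,ξ), (p79,ν), (p79,ξ)}
  {p77, p78, p79} × {ν, ξ} = {(p77,ν), (p77,ξ), (p78,ν), (p78,ξ), (p79,ν), (p79,ξ)}
  {p78, p79} × {μ, ν, ξ} = {(p78,μ), (p78,ν), (p78,ξ), (p79,μ), (p79,ν), (p79,ξ)}
  {p77, p78, p79} × {μ, ν, ξ} = {(p77,μ), (p77,ν), (p77,ξ), (p78,μ), (p78,ν), (p78,ξ), (p79,μ), (p79,ν), (p79,ξ)}
These 13 distinct sets form the basis B.
Close under arbitrary unions to get τ_{X×Y}; counting gives |τ_{X×Y}| = 25.


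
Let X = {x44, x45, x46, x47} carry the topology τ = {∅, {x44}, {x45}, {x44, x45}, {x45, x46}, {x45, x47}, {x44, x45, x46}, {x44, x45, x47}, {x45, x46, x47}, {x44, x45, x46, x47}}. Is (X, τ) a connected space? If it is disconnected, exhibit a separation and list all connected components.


(X, τ) is disconnected; components = [{x44}, {x45, x46, x47}].

Find clopen sets (U ∈ τ with X ∖ U ∈ τ):
  U = ∅, X ∖ U = {x44, x45, x46, x47} — both open, so U is clopen.
  U = {x44}, X ∖ U = {x45, x46, x47} — both open, so U is clopen.
  U = {x45, x46, x47}, X ∖ U = {x44} — both open, so U is clopen.
  U = {x44, x45, x46, x47}, X ∖ U = ∅ — both open, so U is clopen.
Nontrivial clopen(s) exist: e.g. {x45, x46, x47}. So (X, τ) is disconnected.
Compute connected components by grouping points that agree on all clopens:
  component: {x44}
  component: {x45, x46, x47}


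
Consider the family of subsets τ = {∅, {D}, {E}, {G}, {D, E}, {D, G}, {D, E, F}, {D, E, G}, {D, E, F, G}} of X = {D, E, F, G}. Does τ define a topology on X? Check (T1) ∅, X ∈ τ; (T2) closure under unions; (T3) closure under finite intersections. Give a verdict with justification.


τ is NOT a topology on X.

Axiom (T1): ∅ ∈ τ? Yes; X ∈ τ? Yes.
Axiom (T2/T3): check pairwise unions and intersections of members of τ.
Counterexample for (T2): {E} ∪ {G} = {E, G} ∉ τ. Therefore τ is NOT a topology.


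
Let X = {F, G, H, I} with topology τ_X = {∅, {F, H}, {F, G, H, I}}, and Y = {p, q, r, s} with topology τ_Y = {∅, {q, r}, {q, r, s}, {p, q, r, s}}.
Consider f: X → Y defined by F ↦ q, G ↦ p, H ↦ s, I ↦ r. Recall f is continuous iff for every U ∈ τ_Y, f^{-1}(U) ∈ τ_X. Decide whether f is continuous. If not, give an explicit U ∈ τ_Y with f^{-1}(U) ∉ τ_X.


f is NOT continuous.

Compute f^{-1}(U) for each U ∈ τ_Y:
  U = ∅: f^{-1}(U) = ∅ ∈ τ_X ✓.
  U = {q, r}: f^{-1}(U) = {F, I} ∉ τ_X ✗.
  U = {q, r, s}: f^{-1}(U) = {F, H, I} ∉ τ_X ✗.
  U = {p, q, r, s}: f^{-1}(U) = {F, G, H, I} ∈ τ_X ✓.
Found U = {q, r} with f^{-1}(U) = {F, I} not in τ_X. Therefore f is NOT continuous.


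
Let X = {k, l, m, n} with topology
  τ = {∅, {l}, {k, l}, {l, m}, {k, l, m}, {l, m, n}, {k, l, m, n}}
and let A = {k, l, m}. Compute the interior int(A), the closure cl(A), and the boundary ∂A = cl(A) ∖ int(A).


int(A) = {k, l, m}, cl(A) = {k, l, m, n}, ∂A = {n}.

Closed sets in (X, τ) are complements of opens:
  closed(X, τ) = {∅, {k}, {n}, {k, n}, {m, n}, {k, m, n}, {k, l, m, n}}.
int(A) = ⋃ {U ∈ τ : U ⊆ A}. Opens contained in A: ∅, {l}, {k, l}, {l, m}, {k, l, m}.
Taking the union of these: int(A) = {k, l, m}.
cl(A) = ⋂ {C closed : A ⊆ C}. Closed sets containing A: {k, l, m, n}.
Intersecting these: cl(A) = {k, l, m, n}.
∂A = cl(A) ∖ int(A) = {k, l, m, n} ∖ {k, l, m} = {n}.


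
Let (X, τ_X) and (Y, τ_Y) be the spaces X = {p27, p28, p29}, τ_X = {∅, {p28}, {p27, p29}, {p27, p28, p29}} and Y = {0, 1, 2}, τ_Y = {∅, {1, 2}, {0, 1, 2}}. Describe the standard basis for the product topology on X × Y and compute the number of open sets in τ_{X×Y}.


Basis B = {∅ × ∅, {p28} × {1, 2}, {p28} × {0, 1, 2}, {p27, p29} × {1, 2}, {p27, p29} × {0, 1, 2}, {p27, p28, p29} × {1, 2}, {p27, p28, p29} × {0, 1, 2}}; |τ_{X×Y}| = 9.

Enumerate products U × V with U ∈ τ_X, V ∈ τ_Y (deduplicated):
  ∅ × ∅ = {} (∅)
  {p28} × {1, 2} = {(p28,1), (p28,2)}
  {p28} × {0, 1, 2} = {(p28,0), (p28,1), (p28,2)}
  {p27, p29} × {1, 2} = {(p27,1), (p27,2), (p29,1), (p29,2)}
  {p27, p29} × {0, 1, 2} = {(p27,0), (p27,1), (p27,2), (p29,0), (p29,1), (p29,2)}
  {p27, p28, p29} × {1, 2} = {(p27,1), (p27,2), (p28,1), (p28,2), (p29,1), (p29,2)}
  {p27, p28, p29} × {0, 1, 2} = {(p27,0), (p27,1), (p27,2), (p28,0), (p28,1), (p28,2), (p29,0), (p29,1), (p29,2)}
These 7 distinct sets form the basis B.
Close under arbitrary unions to get τ_{X×Y}; counting gives |τ_{X×Y}| = 9.


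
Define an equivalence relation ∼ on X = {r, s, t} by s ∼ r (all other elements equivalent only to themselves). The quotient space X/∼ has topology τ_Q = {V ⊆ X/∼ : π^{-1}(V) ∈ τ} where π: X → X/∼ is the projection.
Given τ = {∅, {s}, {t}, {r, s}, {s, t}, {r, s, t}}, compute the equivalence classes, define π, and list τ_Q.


X/∼ = {[r=s], [t]}; |τ_Q| = 4.

Equivalence classes: [r=s], [t].
Quotient map π: X → X/∼ sends r ↦ [r=s], s ↦ [r=s], t ↦ [t].
For each subset V ⊆ X/∼, compute π^{-1}(V) ⊆ X and check whether π^{-1}(V) ∈ τ. V is open in τ_Q iff π^{-1}(V) ∈ τ.
  V = {}: π^{-1}(V) = ∅ ∈ τ ✓.
  V = {[r=s]}: π^{-1}(V) = {r, s} ∈ τ ✓.
  V = {[t]}: π^{-1}(V) = {t} ∈ τ ✓.
  V = {[r=s], [t]}: π^{-1}(V) = {r, s, t} ∈ τ ✓.
Open sets in the quotient: τ_Q = {{}, {[r=s]}, {[t]}, {[r=s], [t]}} (4 elements).


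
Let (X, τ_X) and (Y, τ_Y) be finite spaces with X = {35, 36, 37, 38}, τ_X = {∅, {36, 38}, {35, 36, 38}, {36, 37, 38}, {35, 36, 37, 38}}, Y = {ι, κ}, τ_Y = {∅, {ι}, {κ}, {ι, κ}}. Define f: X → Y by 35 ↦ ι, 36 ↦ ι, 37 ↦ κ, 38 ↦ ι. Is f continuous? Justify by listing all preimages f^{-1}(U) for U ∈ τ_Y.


f is NOT continuous.

Compute f^{-1}(U) for each U ∈ τ_Y:
  U = ∅: f^{-1}(U) = ∅ ∈ τ_X ✓.
  U = {ι}: f^{-1}(U) = {35, 36, 38} ∈ τ_X ✓.
  U = {κ}: f^{-1}(U) = {37} ∉ τ_X ✗.
  U = {ι, κ}: f^{-1}(U) = {35, 36, 37, 38} ∈ τ_X ✓.
Found U = {κ} with f^{-1}(U) = {37} not in τ_X. Therefore f is NOT continuous.


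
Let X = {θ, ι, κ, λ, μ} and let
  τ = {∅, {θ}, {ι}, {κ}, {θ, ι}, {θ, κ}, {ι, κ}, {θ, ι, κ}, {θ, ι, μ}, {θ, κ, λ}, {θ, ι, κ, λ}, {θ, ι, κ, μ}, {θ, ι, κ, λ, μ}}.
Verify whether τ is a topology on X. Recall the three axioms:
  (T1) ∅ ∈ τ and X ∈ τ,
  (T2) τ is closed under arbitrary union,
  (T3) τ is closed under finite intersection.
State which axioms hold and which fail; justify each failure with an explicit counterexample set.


τ IS a topology on X.

Axiom (T1): ∅ ∈ τ? Yes; X ∈ τ? Yes.
Axiom (T2/T3): check pairwise unions and intersections of members of τ.
All pairwise intersections and unions checked — each lies in τ. Therefore τ satisfies (T1), (T2), (T3): it IS a topology on X.


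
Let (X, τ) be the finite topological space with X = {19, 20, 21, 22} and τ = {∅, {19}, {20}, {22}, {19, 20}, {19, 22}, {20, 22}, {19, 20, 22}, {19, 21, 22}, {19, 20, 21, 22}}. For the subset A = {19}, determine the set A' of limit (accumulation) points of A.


A' = {21}

For each x ∈ X, list the open sets U ∈ τ with x ∈ U, then check whether U ∩ (A ∖ {x}) ≠ ∅ for every such U.
  x = 19: open {19} ∋ x has {19} ∩ (A ∖ {19}) = ∅, so x is NOT a limit point.
  x = 20: open {20} ∋ x has {20} ∩ (A ∖ {20}) = ∅, so x is NOT a limit point.
  x = 21: opens ∋ x are {19, 21, 22}, {19, 20, 21, 22}; each meets A ∖ {21}, so x IS a limit point.
  x = 22: open {22} ∋ x has {22} ∩ (A ∖ {22}) = ∅, so x is NOT a limit point.
Collecting: A' = {21}.


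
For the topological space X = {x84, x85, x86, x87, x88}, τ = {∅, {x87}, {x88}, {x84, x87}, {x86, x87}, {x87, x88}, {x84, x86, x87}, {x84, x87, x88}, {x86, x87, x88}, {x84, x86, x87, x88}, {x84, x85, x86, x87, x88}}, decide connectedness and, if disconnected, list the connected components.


(X, τ) is connected.

Find clopen sets (U ∈ τ with X ∖ U ∈ τ):
  U = ∅, X ∖ U = {x84, x85, x86, x87, x88} — both open, so U is clopen.
  U = {x84, x85, x86, x87, x88}, X ∖ U = ∅ — both open, so U is clopen.
Only trivial clopens (∅ and X) exist, so (X, τ) is connected.
Compute connected components by grouping points that agree on all clopens:
  component: {x84, x85, x86, x87, x88}
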